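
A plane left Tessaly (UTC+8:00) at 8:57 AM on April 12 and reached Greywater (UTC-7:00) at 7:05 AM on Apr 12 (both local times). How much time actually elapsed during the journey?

Departure in UTC: 8:57 AM − 8:00 = 12:57 AM on Apr 12.
Arrival in UTC: 7:05 AM + 7:00 = 2:05 PM on Apr 12.
Elapsed = 2:05 PM − 12:57 AM = 13 hours 8 minutes.

13 hours 8 minutes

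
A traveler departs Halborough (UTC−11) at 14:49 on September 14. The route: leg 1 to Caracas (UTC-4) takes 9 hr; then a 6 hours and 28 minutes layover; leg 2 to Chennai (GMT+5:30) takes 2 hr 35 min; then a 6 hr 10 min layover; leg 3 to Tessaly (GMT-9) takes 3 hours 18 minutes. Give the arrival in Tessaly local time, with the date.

20:20 on September 15

Convert departure to UTC: 14:49 + 11:00 = 01:49 UTC on Sep 15.
Add 9 hours leg 1 → 10:49 UTC.
Add 6 hours 28 minutes layover in Caracas → 17:17 UTC.
Add 2 hours 35 minutes leg 2 → 19:52 UTC.
Add 6 hours and 10 minutes layover in Chennai → 02:02 UTC (Sep 16).
Add 3 hours and 18 minutes leg 3 → 05:20 UTC.
Tessaly is UTC−9:00, so local arrival = 05:20 − 9:00 = 20:20 on Sep 15.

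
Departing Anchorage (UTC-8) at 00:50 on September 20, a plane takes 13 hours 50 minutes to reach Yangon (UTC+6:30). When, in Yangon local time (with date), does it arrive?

05:10 on September 21

Convert departure to UTC: 00:50 + 8:00 = 08:50 UTC on Sep 20.
Add 13 hours and 50 minutes travel time → 22:40 UTC.
Yangon is UTC+6:30, so local arrival = 22:40 + 6:30 = 05:10 on Sep 21.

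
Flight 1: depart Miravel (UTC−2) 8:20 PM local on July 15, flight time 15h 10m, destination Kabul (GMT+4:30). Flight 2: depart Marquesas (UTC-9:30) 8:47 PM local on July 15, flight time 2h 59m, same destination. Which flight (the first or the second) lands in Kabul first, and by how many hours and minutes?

Flight 1 in UTC: 8:20 PM + 2:00 = 10:20 PM on Jul 15.
+15 hours 10 minutes → arrive 1:30 PM UTC on Jul 16.
Flight 2 in UTC: 8:47 PM + 9:30 = 6:17 AM on Jul 16.
+2 hours and 59 minutes → arrive 9:16 AM UTC on Jul 16.
Flight 2 lands earlier by 4 hours 14 minutes.

the second, by 4 hours 14 minutes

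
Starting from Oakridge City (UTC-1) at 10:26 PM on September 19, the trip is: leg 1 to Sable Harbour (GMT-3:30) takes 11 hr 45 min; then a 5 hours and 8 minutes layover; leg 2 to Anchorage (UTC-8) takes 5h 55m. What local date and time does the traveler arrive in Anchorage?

2:14 PM on September 20

Convert departure to UTC: 10:26 PM + 1:00 = 11:26 PM UTC on Sep 19.
Add 11 hours 45 minutes leg 1 → 11:11 AM UTC (Sep 20).
Add 5 hours 8 minutes layover in Sable Harbour → 4:19 PM UTC.
Add 5 hours 55 minutes leg 2 → 10:14 PM UTC.
Anchorage is UTC−8:00, so local arrival = 10:14 PM − 8:00 = 2:14 PM on Sep 20.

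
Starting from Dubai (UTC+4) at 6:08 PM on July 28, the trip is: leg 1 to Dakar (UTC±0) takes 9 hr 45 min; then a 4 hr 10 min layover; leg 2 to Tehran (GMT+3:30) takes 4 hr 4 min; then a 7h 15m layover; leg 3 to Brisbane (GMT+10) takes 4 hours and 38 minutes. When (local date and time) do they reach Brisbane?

6:00 AM on Jul 30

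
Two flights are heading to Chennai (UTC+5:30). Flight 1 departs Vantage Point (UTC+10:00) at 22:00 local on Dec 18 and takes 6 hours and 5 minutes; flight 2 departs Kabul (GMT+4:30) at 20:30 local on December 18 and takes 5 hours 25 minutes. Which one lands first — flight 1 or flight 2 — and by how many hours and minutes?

Flight 1 in UTC: 22:00 − 10:00 = 12:00 on Dec 18.
+6 hours 5 minutes → arrive 18:05 UTC on Dec 18.
Flight 2 in UTC: 20:30 − 4:30 = 16:00 on Dec 18.
+5 hours 25 minutes → arrive 21:25 UTC on Dec 18.
Flight 1 lands earlier by 3 hours 20 minutes.

the first, by 3 hours 20 minutes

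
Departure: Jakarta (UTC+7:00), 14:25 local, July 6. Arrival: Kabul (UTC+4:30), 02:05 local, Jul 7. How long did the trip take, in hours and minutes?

Kabul is 2:30 behind Jakarta.
Clock-face elapsed time (ignoring zones) is 11 hours 40 minutes.
Actual elapsed = 11 hours 40 minutes + 2:30 = 14 hours 10 minutes.

14 hours 10 minutes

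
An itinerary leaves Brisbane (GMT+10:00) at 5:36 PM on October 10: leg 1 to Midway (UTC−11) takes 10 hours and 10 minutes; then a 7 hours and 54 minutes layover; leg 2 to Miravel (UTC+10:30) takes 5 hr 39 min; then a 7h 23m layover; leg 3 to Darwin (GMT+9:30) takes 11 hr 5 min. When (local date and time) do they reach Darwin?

11:17 AM on October 12

Convert departure to UTC: 5:36 PM − 10:00 = 7:36 AM UTC on Oct 10.
Add 10 hours 10 minutes leg 1 → 5:46 PM UTC.
Add 7 hours and 54 minutes layover in Midway → 1:40 AM UTC (Oct 11).
Add 5 hours and 39 minutes leg 2 → 7:19 AM UTC.
Add 7 hours and 23 minutes layover in Miravel → 2:42 PM UTC.
Add 11 hours 5 minutes leg 3 → 1:47 AM UTC (Oct 12).
Darwin is UTC+9:30, so local arrival = 1:47 AM + 9:30 = 11:17 AM on Oct 12.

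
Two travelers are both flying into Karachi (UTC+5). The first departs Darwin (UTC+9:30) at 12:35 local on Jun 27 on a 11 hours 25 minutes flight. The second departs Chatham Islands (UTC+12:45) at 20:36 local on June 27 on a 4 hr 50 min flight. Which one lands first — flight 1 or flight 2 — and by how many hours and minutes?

the second, by 1 hour 49 minutes

Flight 1 in UTC: 12:35 − 9:30 = 03:05 on Jun 27.
+11 hours and 25 minutes → arrive 14:30 UTC on Jun 27.
Flight 2 in UTC: 20:36 − 12:45 = 07:51 on Jun 27.
+4 hours and 50 minutes → arrive 12:41 UTC on Jun 27.
Flight 2 lands earlier by 1 hour 49 minutes.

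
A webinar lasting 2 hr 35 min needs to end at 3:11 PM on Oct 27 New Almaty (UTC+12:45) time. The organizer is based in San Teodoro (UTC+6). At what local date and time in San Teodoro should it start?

Target end time in UTC: 3:11 PM − 12:45 = 2:26 AM on Oct 27.
Subtract 2 hours and 35 minutes → start 11:51 PM UTC on Oct 26.
San Teodoro is UTC+6:00: 11:51 PM + 6:00 = 5:51 AM on Oct 27.

5:51 AM on October 27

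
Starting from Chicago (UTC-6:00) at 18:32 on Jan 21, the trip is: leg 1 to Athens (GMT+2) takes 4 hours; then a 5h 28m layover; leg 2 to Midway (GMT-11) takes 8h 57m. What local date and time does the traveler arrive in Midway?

Convert departure to UTC: 18:32 + 6:00 = 00:32 UTC on Jan 22.
Add 4 hours leg 1 → 04:32 UTC.
Add 5 hours and 28 minutes layover in Athens → 10:00 UTC.
Add 8 hours 57 minutes leg 2 → 18:57 UTC.
Midway is UTC−11:00, so local arrival = 18:57 − 11:00 = 07:57 on Jan 22.

07:57 on January 22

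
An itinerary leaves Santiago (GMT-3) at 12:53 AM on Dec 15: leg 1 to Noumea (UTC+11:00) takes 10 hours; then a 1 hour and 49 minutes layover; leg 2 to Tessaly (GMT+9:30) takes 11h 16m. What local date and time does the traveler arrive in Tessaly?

Convert departure to UTC: 12:53 AM + 3:00 = 3:53 AM UTC on Dec 15.
Add 10 hours leg 1 → 1:53 PM UTC.
Add 1 hour and 49 minutes layover in Noumea → 3:42 PM UTC.
Add 11 hours and 16 minutes leg 2 → 2:58 AM UTC (Dec 16).
Tessaly is UTC+9:30, so local arrival = 2:58 AM + 9:30 = 12:28 PM on Dec 16.

12:28 PM on December 16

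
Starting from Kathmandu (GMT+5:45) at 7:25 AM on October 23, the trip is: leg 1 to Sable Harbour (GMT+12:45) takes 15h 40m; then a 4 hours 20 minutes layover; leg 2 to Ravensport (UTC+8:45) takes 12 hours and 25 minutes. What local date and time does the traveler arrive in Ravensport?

Convert departure to UTC: 7:25 AM − 5:45 = 1:40 AM UTC on Oct 23.
Add 15 hours 40 minutes leg 1 → 5:20 PM UTC.
Add 4 hours 20 minutes layover in Sable Harbour → 9:40 PM UTC.
Add 12 hours and 25 minutes leg 2 → 10:05 AM UTC (Oct 24).
Ravensport is UTC+8:45, so local arrival = 10:05 AM + 8:45 = 6:50 PM on Oct 24.

6:50 PM on Oct 24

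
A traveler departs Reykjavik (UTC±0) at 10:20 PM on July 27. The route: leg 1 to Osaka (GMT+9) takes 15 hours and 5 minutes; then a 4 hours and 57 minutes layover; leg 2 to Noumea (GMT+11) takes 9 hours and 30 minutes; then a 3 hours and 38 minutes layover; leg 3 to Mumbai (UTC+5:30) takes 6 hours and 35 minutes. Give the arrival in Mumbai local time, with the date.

7:35 PM on July 29

Reykjavik is at UTC+0, so departure is already 10:20 PM UTC on Jul 27.
Add 15 hours and 5 minutes leg 1 → 1:25 PM UTC (Jul 28).
Add 4 hours and 57 minutes layover in Osaka → 6:22 PM UTC.
Add 9 hours 30 minutes leg 2 → 3:52 AM UTC (Jul 29).
Add 3 hours 38 minutes layover in Noumea → 7:30 AM UTC.
Add 6 hours 35 minutes leg 3 → 2:05 PM UTC.
Mumbai is UTC+5:30, so local arrival = 2:05 PM + 5:30 = 7:35 PM on Jul 29.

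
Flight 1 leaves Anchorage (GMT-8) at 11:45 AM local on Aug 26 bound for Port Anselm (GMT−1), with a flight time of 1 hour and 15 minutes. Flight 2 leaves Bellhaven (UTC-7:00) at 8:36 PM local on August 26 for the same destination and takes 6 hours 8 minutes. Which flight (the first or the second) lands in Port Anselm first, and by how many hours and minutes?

Flight 1 in UTC: 11:45 AM + 8:00 = 7:45 PM on Aug 26.
+1 hour and 15 minutes → arrive 9:00 PM UTC on Aug 26.
Flight 2 in UTC: 8:36 PM + 7:00 = 3:36 AM on Aug 27.
+6 hours and 8 minutes → arrive 9:44 AM UTC on Aug 27.
Flight 1 lands earlier by 12 hours 44 minutes.

the first, by 12 hours 44 minutes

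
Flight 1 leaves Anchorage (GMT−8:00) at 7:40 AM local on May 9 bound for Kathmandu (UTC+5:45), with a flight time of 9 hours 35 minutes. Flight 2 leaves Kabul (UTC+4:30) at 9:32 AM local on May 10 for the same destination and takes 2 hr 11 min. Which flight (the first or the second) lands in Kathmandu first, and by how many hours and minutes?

the first, by 5 hours 58 minutes

Flight 1 in UTC: 7:40 AM + 8:00 = 3:40 PM on May 9.
+9 hours and 35 minutes → arrive 1:15 AM UTC on May 10.
Flight 2 in UTC: 9:32 AM − 4:30 = 5:02 AM on May 10.
+2 hours 11 minutes → arrive 7:13 AM UTC on May 10.
Flight 1 lands earlier by 5 hours 58 minutes.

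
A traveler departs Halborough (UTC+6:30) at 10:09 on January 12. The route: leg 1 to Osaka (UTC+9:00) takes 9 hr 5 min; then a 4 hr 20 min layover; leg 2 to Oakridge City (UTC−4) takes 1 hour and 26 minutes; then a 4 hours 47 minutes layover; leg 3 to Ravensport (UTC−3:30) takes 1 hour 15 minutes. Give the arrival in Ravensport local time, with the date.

21:02 on January 12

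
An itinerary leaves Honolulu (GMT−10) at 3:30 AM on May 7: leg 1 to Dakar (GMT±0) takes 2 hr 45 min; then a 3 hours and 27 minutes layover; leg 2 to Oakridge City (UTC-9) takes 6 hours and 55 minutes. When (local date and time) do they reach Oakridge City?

5:37 PM on May 7

Convert departure to UTC: 3:30 AM + 10:00 = 1:30 PM UTC on May 7.
Add 2 hours and 45 minutes leg 1 → 4:15 PM UTC.
Add 3 hours 27 minutes layover in Dakar → 7:42 PM UTC.
Add 6 hours and 55 minutes leg 2 → 2:37 AM UTC (May 8).
Oakridge City is UTC−9:00, so local arrival = 2:37 AM − 9:00 = 5:37 PM on May 7.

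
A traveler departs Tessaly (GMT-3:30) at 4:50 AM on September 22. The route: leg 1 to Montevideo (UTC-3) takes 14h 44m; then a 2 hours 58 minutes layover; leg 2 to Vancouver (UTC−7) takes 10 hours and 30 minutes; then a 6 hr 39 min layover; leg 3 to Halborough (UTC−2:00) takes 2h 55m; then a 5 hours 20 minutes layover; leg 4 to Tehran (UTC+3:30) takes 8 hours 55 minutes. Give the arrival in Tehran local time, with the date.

Convert departure to UTC: 4:50 AM + 3:30 = 8:20 AM UTC on Sep 22.
Add 14 hours and 44 minutes leg 1 → 11:04 PM UTC.
Add 2 hours and 58 minutes layover in Montevideo → 2:02 AM UTC (Sep 23).
Add 10 hours 30 minutes leg 2 → 12:32 PM UTC.
Add 6 hours 39 minutes layover in Vancouver → 7:11 PM UTC.
Add 2 hours 55 minutes leg 3 → 10:06 PM UTC.
Add 5 hours 20 minutes layover in Halborough → 3:26 AM UTC (Sep 24).
Add 8 hours and 55 minutes leg 4 → 12:21 PM UTC.
Tehran is UTC+3:30, so local arrival = 12:21 PM + 3:30 = 3:51 PM on Sep 24.

3:51 PM on Sep 24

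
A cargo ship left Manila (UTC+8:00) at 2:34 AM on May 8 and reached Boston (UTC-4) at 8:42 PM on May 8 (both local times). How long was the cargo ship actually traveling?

30 hours 8 minutes

Departure in UTC: 2:34 AM − 8:00 = 6:34 PM on May 7.
Arrival in UTC: 8:42 PM + 4:00 = 12:42 AM on May 9.
Elapsed = 12:42 AM − 6:34 PM (+2 days) = 30 hours 8 minutes.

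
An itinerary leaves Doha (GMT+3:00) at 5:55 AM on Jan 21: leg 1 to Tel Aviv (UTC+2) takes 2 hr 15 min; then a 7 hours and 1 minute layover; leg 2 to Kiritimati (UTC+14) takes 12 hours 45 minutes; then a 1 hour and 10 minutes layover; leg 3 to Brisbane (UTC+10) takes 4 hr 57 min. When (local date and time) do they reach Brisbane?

5:03 PM on Jan 22

Convert departure to UTC: 5:55 AM − 3:00 = 2:55 AM UTC on Jan 21.
Add 2 hours 15 minutes leg 1 → 5:10 AM UTC.
Add 7 hours 1 minute layover in Tel Aviv → 12:11 PM UTC.
Add 12 hours and 45 minutes leg 2 → 12:56 AM UTC (Jan 22).
Add 1 hour 10 minutes layover in Kiritimati → 2:06 AM UTC.
Add 4 hours and 57 minutes leg 3 → 7:03 AM UTC.
Brisbane is UTC+10:00, so local arrival = 7:03 AM + 10:00 = 5:03 PM on Jan 22.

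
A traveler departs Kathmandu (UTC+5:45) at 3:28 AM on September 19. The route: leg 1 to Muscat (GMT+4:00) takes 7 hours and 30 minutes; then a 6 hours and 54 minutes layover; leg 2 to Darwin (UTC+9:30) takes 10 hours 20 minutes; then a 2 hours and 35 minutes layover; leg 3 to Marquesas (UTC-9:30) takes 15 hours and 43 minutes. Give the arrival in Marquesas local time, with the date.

7:15 AM on September 20

Convert departure to UTC: 3:28 AM − 5:45 = 9:43 PM UTC on Sep 18.
Add 7 hours and 30 minutes leg 1 → 5:13 AM UTC (Sep 19).
Add 6 hours and 54 minutes layover in Muscat → 12:07 PM UTC.
Add 10 hours 20 minutes leg 2 → 10:27 PM UTC.
Add 2 hours and 35 minutes layover in Darwin → 1:02 AM UTC (Sep 20).
Add 15 hours 43 minutes leg 3 → 4:45 PM UTC.
Marquesas is UTC−9:30, so local arrival = 4:45 PM − 9:30 = 7:15 AM on Sep 20.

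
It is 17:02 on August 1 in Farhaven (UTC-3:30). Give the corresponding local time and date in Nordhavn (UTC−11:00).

Nordhavn is 7:30 behind Farhaven.
Shift by the zone difference: 17:02 − 7:30 = 09:32 on Aug 1 in Nordhavn.

09:32 on August 1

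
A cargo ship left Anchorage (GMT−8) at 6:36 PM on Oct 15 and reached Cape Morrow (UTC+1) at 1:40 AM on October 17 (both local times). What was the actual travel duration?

22 hours 4 minutes

Departure in UTC: 6:36 PM + 8:00 = 2:36 AM on Oct 16.
Arrival in UTC: 1:40 AM − 1:00 = 12:40 AM on Oct 17.
Elapsed = 12:40 AM − 2:36 AM (+1 day) = 22 hours 4 minutes.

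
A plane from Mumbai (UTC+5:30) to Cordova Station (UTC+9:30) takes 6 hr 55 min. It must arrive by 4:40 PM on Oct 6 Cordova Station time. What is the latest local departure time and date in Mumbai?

Target arrival in UTC: 4:40 PM − 9:30 = 7:10 AM on Oct 6.
Subtract 6 hours and 55 minutes → departure 12:15 AM UTC on Oct 6.
Mumbai is UTC+5:30: 12:15 AM + 5:30 = 5:45 AM on Oct 6.

5:45 AM on Oct 6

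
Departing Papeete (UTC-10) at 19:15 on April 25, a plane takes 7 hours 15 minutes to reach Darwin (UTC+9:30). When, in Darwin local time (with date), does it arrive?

22:00 on April 26

Convert departure to UTC: 19:15 + 10:00 = 05:15 UTC on Apr 26.
Add 7 hours and 15 minutes travel time → 12:30 UTC.
Darwin is UTC+9:30, so local arrival = 12:30 + 9:30 = 22:00 on Apr 26.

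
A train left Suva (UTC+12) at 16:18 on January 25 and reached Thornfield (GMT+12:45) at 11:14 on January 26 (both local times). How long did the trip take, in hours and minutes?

Thornfield is 0:45 ahead of Suva.
Clock-face elapsed time (ignoring zones) is 18 hours 56 minutes.
Actual elapsed = 18 hours 56 minutes − 0:45 = 18 hours 11 minutes.

18 hours 11 minutes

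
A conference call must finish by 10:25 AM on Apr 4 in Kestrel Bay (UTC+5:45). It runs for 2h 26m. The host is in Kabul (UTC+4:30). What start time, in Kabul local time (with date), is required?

6:44 AM on Apr 4

Target end time in UTC: 10:25 AM − 5:45 = 4:40 AM on Apr 4.
Subtract 2 hours 26 minutes → start 2:14 AM UTC on Apr 4.
Kabul is UTC+4:30: 2:14 AM + 4:30 = 6:44 AM on Apr 4.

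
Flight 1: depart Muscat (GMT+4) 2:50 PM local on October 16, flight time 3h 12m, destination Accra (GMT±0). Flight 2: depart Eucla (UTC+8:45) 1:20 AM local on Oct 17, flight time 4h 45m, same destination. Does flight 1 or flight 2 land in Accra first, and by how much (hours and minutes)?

Flight 1 in UTC: 2:50 PM − 4:00 = 10:50 AM on Oct 16.
+3 hours 12 minutes → arrive 2:02 PM UTC on Oct 16.
Flight 2 in UTC: 1:20 AM − 8:45 = 4:35 PM on Oct 16.
+4 hours and 45 minutes → arrive 9:20 PM UTC on Oct 16.
Flight 1 lands earlier by 7 hours 18 minutes.

the first, by 7 hours 18 minutes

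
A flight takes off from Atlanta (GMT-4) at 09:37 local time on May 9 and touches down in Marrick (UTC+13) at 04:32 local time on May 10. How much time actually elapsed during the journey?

1 hour 55 minutes

Marrick is 17:00 ahead of Atlanta.
Clock-face elapsed time (ignoring zones) is 18 hours 55 minutes.
Actual elapsed = 18 hours 55 minutes − 17:00 = 1 hour 55 minutes.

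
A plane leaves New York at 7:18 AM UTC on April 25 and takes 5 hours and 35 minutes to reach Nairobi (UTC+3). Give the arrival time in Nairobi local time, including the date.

Departure is given in UTC: 7:18 AM on Apr 25.
Add 5 hours and 35 minutes → 12:53 PM UTC.
Nairobi is UTC+3:00: 12:53 PM + 3:00 = 3:53 PM on Apr 25.

3:53 PM on April 25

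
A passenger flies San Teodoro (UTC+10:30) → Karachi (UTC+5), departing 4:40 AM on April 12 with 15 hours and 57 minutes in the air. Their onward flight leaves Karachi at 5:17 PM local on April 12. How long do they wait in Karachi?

2 hours 10 minutes

Convert departure to UTC: 4:40 AM − 10:30 = 6:10 PM UTC on Apr 11.
Add 15 hours and 57 minutes flight time → 10:07 AM UTC (Apr 12).
Karachi is UTC+5:00, so local arrival = 10:07 AM + 5:00 = 3:07 PM on Apr 12.
Layover = 5:17 PM − 3:07 PM = 2 hours 10 minutes.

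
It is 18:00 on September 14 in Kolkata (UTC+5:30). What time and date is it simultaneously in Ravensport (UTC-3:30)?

In UTC: 18:00 − 5:30 = 12:30 on Sep 14.
Ravensport is UTC−3:30: 12:30 − 3:30 = 09:00 on Sep 14.

09:00 on Sep 14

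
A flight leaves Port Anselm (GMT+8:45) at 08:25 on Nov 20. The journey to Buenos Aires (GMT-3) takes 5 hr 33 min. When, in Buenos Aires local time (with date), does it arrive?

02:13 on Nov 20

Convert departure to UTC: 08:25 − 8:45 = 23:40 UTC on Nov 19.
Add 5 hours and 33 minutes travel time → 05:13 UTC (Nov 20).
Buenos Aires is UTC−3:00, so local arrival = 05:13 − 3:00 = 02:13 on Nov 20.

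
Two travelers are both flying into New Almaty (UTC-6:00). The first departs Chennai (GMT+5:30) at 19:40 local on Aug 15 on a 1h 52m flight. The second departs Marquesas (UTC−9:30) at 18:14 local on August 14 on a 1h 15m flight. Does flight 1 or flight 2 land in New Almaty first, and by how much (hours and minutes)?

the second, by 11 hours 3 minutes

Flight 1 in UTC: 19:40 − 5:30 = 14:10 on Aug 15.
+1 hour 52 minutes → arrive 16:02 UTC on Aug 15.
Flight 2 in UTC: 18:14 + 9:30 = 03:44 on Aug 15.
+1 hour 15 minutes → arrive 04:59 UTC on Aug 15.
Flight 2 lands earlier by 11 hours 3 minutes.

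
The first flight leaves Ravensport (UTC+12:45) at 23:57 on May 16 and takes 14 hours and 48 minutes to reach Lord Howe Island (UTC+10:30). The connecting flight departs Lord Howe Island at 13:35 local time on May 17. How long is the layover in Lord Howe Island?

1 hour 5 minutes

Convert departure to UTC: 23:57 − 12:45 = 11:12 UTC on May 16.
Add 14 hours and 48 minutes flight time → 02:00 UTC (May 17).
Lord Howe Island is UTC+10:30, so local arrival = 02:00 + 10:30 = 12:30 on May 17.
Layover = 13:35 − 12:30 = 1 hour 5 minutes.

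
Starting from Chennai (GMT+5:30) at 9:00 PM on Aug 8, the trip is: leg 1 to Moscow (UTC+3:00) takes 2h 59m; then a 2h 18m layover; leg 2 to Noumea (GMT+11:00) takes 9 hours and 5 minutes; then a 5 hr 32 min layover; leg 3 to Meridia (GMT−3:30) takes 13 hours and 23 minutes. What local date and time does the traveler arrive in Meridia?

Convert departure to UTC: 9:00 PM − 5:30 = 3:30 PM UTC on Aug 8.
Add 2 hours and 59 minutes leg 1 → 6:29 PM UTC.
Add 2 hours and 18 minutes layover in Moscow → 8:47 PM UTC.
Add 9 hours 5 minutes leg 2 → 5:52 AM UTC (Aug 9).
Add 5 hours and 32 minutes layover in Noumea → 11:24 AM UTC.
Add 13 hours 23 minutes leg 3 → 12:47 AM UTC (Aug 10).
Meridia is UTC−3:30, so local arrival = 12:47 AM − 3:30 = 9:17 PM on Aug 9.

9:17 PM on August 9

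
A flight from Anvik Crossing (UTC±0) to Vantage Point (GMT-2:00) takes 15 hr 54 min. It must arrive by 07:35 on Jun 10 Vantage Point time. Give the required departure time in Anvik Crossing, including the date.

Target arrival in UTC: 07:35 + 2:00 = 09:35 on Jun 10.
Subtract 15 hours and 54 minutes → departure 17:41 UTC on Jun 9.
Anvik Crossing is UTC+0, so departure is 17:41 on Jun 9.

17:41 on Jun 9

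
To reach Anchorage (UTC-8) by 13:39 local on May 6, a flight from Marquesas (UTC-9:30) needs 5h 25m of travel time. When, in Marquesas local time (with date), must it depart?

Target arrival in UTC: 13:39 + 8:00 = 21:39 on May 6.
Subtract 5 hours and 25 minutes → departure 16:14 UTC on May 6.
Marquesas is UTC−9:30: 16:14 − 9:30 = 06:44 on May 6.

06:44 on May 6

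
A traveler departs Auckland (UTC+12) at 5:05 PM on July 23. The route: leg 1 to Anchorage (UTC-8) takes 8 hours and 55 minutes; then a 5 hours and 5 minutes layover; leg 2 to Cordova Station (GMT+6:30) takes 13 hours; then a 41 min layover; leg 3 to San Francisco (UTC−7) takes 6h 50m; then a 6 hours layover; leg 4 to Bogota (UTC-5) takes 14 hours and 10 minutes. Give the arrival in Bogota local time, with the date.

Convert departure to UTC: 5:05 PM − 12:00 = 5:05 AM UTC on Jul 23.
Add 8 hours and 55 minutes leg 1 → 2:00 PM UTC.
Add 5 hours and 5 minutes layover in Anchorage → 7:05 PM UTC.
Add 13 hours leg 2 → 8:05 AM UTC (Jul 24).
Add 41 minutes layover in Cordova Station → 8:46 AM UTC.
Add 6 hours 50 minutes leg 3 → 3:36 PM UTC.
Add 6 hours layover in San Francisco → 9:36 PM UTC.
Add 14 hours 10 minutes leg 4 → 11:46 AM UTC (Jul 25).
Bogota is UTC−5:00, so local arrival = 11:46 AM − 5:00 = 6:46 AM on Jul 25.

6:46 AM on July 25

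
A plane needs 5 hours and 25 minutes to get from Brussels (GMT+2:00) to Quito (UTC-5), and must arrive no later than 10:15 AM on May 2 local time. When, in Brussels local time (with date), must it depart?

Target arrival in UTC: 10:15 AM + 5:00 = 3:15 PM on May 2.
Subtract 5 hours and 25 minutes → departure 9:50 AM UTC on May 2.
Brussels is UTC+2:00: 9:50 AM + 2:00 = 11:50 AM on May 2.

11:50 AM on May 2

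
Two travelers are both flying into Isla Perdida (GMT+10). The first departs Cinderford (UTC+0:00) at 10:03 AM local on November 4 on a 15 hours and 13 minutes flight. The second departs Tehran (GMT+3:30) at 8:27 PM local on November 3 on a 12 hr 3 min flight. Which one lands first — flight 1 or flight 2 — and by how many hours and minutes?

the second, by 20 hours 16 minutes

Flight 1 departs at 10:03 AM UTC (Nov 4).
+15 hours and 13 minutes → arrive 1:16 AM UTC on Nov 5.
Flight 2 in UTC: 8:27 PM − 3:30 = 4:57 PM on Nov 3.
+12 hours 3 minutes → arrive 5:00 AM UTC on Nov 4.
Flight 2 lands earlier by 20 hours 16 minutes.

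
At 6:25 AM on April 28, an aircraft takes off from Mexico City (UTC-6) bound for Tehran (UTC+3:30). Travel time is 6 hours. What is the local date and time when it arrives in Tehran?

Convert departure to UTC: 6:25 AM + 6:00 = 12:25 PM UTC on Apr 28.
Add 6 hours travel time → 6:25 PM UTC.
Tehran is UTC+3:30, so local arrival = 6:25 PM + 3:30 = 9:55 PM on Apr 28.

9:55 PM on April 28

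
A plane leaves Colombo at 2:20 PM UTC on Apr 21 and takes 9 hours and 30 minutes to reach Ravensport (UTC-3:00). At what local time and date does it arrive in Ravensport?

Departure is given in UTC: 2:20 PM on Apr 21.
Add 9 hours and 30 minutes → 11:50 PM UTC.
Ravensport is UTC−3:00: 11:50 PM − 3:00 = 8:50 PM on Apr 21.

8:50 PM on April 21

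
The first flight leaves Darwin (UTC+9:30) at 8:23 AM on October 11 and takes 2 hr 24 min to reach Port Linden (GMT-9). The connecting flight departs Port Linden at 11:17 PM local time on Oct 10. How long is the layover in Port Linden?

Convert departure to UTC: 8:23 AM − 9:30 = 10:53 PM UTC on Oct 10.
Add 2 hours and 24 minutes flight time → 1:17 AM UTC (Oct 11).
Port Linden is UTC−9:00, so local arrival = 1:17 AM − 9:00 = 4:17 PM on Oct 10.
Layover = 11:17 PM − 4:17 PM = 7 hours.

7 hours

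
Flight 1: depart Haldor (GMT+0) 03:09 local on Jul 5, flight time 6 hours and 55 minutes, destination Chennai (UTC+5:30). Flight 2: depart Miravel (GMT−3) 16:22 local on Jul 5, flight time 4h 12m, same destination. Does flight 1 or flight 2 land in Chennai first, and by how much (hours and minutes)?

the first, by 13 hours 30 minutes

Flight 1 departs at 03:09 UTC (Jul 5).
+6 hours and 55 minutes → arrive 10:04 UTC on Jul 5.
Flight 2 in UTC: 16:22 + 3:00 = 19:22 on Jul 5.
+4 hours 12 minutes → arrive 23:34 UTC on Jul 5.
Flight 1 lands earlier by 13 hours 30 minutes.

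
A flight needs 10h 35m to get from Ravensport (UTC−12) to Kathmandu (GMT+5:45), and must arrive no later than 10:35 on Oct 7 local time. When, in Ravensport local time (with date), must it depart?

Target arrival in UTC: 10:35 − 5:45 = 04:50 on Oct 7.
Subtract 10 hours and 35 minutes → departure 18:15 UTC on Oct 6.
Ravensport is UTC−12:00: 18:15 − 12:00 = 06:15 on Oct 6.

06:15 on October 6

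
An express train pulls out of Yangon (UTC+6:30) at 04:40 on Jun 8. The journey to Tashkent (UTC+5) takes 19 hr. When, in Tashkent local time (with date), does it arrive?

Convert departure to UTC: 04:40 − 6:30 = 22:10 UTC on Jun 7.
Add 19 hours travel time → 17:10 UTC (Jun 8).
Tashkent is UTC+5:00, so local arrival = 17:10 + 5:00 = 22:10 on Jun 8.

22:10 on June 8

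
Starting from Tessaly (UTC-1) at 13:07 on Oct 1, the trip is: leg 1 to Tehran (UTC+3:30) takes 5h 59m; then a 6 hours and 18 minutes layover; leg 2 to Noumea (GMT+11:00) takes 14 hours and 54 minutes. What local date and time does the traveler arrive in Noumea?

04:18 on Oct 3

Convert departure to UTC: 13:07 + 1:00 = 14:07 UTC on Oct 1.
Add 5 hours 59 minutes leg 1 → 20:06 UTC.
Add 6 hours and 18 minutes layover in Tehran → 02:24 UTC (Oct 2).
Add 14 hours 54 minutes leg 2 → 17:18 UTC.
Noumea is UTC+11:00, so local arrival = 17:18 + 11:00 = 04:18 on Oct 3.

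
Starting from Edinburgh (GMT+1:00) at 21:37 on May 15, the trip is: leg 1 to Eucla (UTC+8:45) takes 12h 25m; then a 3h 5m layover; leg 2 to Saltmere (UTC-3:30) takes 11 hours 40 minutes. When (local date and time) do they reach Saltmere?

Convert departure to UTC: 21:37 − 1:00 = 20:37 UTC on May 15.
Add 12 hours 25 minutes leg 1 → 09:02 UTC (May 16).
Add 3 hours and 5 minutes layover in Eucla → 12:07 UTC.
Add 11 hours and 40 minutes leg 2 → 23:47 UTC.
Saltmere is UTC−3:30, so local arrival = 23:47 − 3:30 = 20:17 on May 16.

20:17 on May 16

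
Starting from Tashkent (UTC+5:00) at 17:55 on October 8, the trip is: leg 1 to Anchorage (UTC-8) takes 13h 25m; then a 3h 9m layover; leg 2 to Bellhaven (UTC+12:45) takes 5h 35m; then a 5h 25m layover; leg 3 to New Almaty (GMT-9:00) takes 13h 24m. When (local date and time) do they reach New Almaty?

20:53 on October 9

Convert departure to UTC: 17:55 − 5:00 = 12:55 UTC on Oct 8.
Add 13 hours and 25 minutes leg 1 → 02:20 UTC (Oct 9).
Add 3 hours 9 minutes layover in Anchorage → 05:29 UTC.
Add 5 hours 35 minutes leg 2 → 11:04 UTC.
Add 5 hours and 25 minutes layover in Bellhaven → 16:29 UTC.
Add 13 hours and 24 minutes leg 3 → 05:53 UTC (Oct 10).
New Almaty is UTC−9:00, so local arrival = 05:53 − 9:00 = 20:53 on Oct 9.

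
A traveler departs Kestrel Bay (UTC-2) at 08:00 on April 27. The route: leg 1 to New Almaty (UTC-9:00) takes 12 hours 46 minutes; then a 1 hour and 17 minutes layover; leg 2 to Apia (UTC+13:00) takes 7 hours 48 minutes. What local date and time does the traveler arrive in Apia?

20:51 on April 28

Convert departure to UTC: 08:00 + 2:00 = 10:00 UTC on Apr 27.
Add 12 hours and 46 minutes leg 1 → 22:46 UTC.
Add 1 hour and 17 minutes layover in New Almaty → 00:03 UTC (Apr 28).
Add 7 hours and 48 minutes leg 2 → 07:51 UTC.
Apia is UTC+13:00, so local arrival = 07:51 + 13:00 = 20:51 on Apr 28.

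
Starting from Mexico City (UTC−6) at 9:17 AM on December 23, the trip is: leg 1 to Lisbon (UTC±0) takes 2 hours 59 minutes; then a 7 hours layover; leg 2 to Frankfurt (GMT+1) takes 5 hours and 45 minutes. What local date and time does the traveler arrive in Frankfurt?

Convert departure to UTC: 9:17 AM + 6:00 = 3:17 PM UTC on Dec 23.
Add 2 hours 59 minutes leg 1 → 6:16 PM UTC.
Add 7 hours layover in Lisbon → 1:16 AM UTC (Dec 24).
Add 5 hours 45 minutes leg 2 → 7:01 AM UTC.
Frankfurt is UTC+1:00, so local arrival = 7:01 AM + 1:00 = 8:01 AM on Dec 24.

8:01 AM on December 24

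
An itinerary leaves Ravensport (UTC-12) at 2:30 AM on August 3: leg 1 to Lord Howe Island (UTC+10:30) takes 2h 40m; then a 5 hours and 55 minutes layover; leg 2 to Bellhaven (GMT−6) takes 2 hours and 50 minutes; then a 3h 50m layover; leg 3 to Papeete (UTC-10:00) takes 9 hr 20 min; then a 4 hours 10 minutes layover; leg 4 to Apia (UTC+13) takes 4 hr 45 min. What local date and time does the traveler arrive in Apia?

Convert departure to UTC: 2:30 AM + 12:00 = 2:30 PM UTC on Aug 3.
Add 2 hours and 40 minutes leg 1 → 5:10 PM UTC.
Add 5 hours and 55 minutes layover in Lord Howe Island → 11:05 PM UTC.
Add 2 hours and 50 minutes leg 2 → 1:55 AM UTC (Aug 4).
Add 3 hours and 50 minutes layover in Bellhaven → 5:45 AM UTC.
Add 9 hours and 20 minutes leg 3 → 3:05 PM UTC.
Add 4 hours and 10 minutes layover in Papeete → 7:15 PM UTC.
Add 4 hours and 45 minutes leg 4 → 12:00 AM UTC (Aug 5).
Apia is UTC+13:00, so local arrival = 12:00 AM + 13:00 = 1:00 PM on Aug 5.

1:00 PM on August 5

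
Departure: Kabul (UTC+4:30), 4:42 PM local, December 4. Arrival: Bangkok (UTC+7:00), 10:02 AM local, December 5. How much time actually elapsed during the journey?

Departure in UTC: 4:42 PM − 4:30 = 12:12 PM on Dec 4.
Arrival in UTC: 10:02 AM − 7:00 = 3:02 AM on Dec 5.
Elapsed = 3:02 AM − 12:12 PM (+1 day) = 14 hours 50 minutes.

14 hours 50 minutes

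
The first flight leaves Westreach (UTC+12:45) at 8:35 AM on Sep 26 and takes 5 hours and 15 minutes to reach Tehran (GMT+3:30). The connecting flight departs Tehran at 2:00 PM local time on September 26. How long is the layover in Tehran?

9 hours 25 minutes

Convert departure to UTC: 8:35 AM − 12:45 = 7:50 PM UTC on Sep 25.
Add 5 hours and 15 minutes flight time → 1:05 AM UTC (Sep 26).
Tehran is UTC+3:30, so local arrival = 1:05 AM + 3:30 = 4:35 AM on Sep 26.
Layover = 2:00 PM − 4:35 AM = 9 hours 25 minutes.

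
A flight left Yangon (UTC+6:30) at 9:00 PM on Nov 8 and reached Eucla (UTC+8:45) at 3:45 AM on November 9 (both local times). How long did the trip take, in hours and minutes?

4 hours 30 minutes

Departure in UTC: 9:00 PM − 6:30 = 2:30 PM on Nov 8.
Arrival in UTC: 3:45 AM − 8:45 = 7:00 PM on Nov 8.
Elapsed = 7:00 PM − 2:30 PM = 4 hours 30 minutes.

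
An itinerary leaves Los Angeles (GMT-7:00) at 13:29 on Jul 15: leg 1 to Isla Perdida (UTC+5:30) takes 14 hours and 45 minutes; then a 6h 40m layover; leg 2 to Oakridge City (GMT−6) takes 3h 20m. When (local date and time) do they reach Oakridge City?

Convert departure to UTC: 13:29 + 7:00 = 20:29 UTC on Jul 15.
Add 14 hours and 45 minutes leg 1 → 11:14 UTC (Jul 16).
Add 6 hours 40 minutes layover in Isla Perdida → 17:54 UTC.
Add 3 hours 20 minutes leg 2 → 21:14 UTC.
Oakridge City is UTC−6:00, so local arrival = 21:14 − 6:00 = 15:14 on Jul 16.

15:14 on July 16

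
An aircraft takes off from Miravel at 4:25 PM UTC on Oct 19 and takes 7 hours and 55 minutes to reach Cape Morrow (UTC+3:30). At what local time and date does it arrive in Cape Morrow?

3:50 AM on Oct 20

Departure is given in UTC: 4:25 PM on Oct 19.
Add 7 hours and 55 minutes → 12:20 AM UTC (Oct 20).
Cape Morrow is UTC+3:30: 12:20 AM + 3:30 = 3:50 AM on Oct 20.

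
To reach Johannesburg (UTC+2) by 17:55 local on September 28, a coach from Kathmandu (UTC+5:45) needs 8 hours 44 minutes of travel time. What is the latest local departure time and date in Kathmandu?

Target arrival in UTC: 17:55 − 2:00 = 15:55 on Sep 28.
Subtract 8 hours 44 minutes → departure 07:11 UTC on Sep 28.
Kathmandu is UTC+5:45: 07:11 + 5:45 = 12:56 on Sep 28.

12:56 on Sep 28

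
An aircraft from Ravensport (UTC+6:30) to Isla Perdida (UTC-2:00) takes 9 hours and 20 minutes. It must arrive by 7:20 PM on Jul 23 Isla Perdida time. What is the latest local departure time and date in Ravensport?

6:30 PM on July 23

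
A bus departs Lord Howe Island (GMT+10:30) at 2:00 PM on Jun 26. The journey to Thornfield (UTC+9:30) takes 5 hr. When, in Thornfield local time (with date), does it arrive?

Convert departure to UTC: 2:00 PM − 10:30 = 3:30 AM UTC on Jun 26.
Add 5 hours travel time → 8:30 AM UTC.
Thornfield is UTC+9:30, so local arrival = 8:30 AM + 9:30 = 6:00 PM on Jun 26.

6:00 PM on June 26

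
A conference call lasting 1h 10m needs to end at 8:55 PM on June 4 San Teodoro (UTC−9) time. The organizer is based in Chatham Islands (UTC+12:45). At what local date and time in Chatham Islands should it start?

Target end time in UTC: 8:55 PM + 9:00 = 5:55 AM on Jun 5.
Subtract 1 hour 10 minutes → start 4:45 AM UTC on Jun 5.
Chatham Islands is UTC+12:45: 4:45 AM + 12:45 = 5:30 PM on Jun 5.

5:30 PM on June 5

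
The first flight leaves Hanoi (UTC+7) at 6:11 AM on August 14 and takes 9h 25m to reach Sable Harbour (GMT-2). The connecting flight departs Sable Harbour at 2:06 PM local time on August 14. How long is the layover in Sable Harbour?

Convert departure to UTC: 6:11 AM − 7:00 = 11:11 PM UTC on Aug 13.
Add 9 hours 25 minutes flight time → 8:36 AM UTC (Aug 14).
Sable Harbour is UTC−2:00, so local arrival = 8:36 AM − 2:00 = 6:36 AM on Aug 14.
Layover = 2:06 PM − 6:36 AM = 7 hours 30 minutes.

7 hours 30 minutes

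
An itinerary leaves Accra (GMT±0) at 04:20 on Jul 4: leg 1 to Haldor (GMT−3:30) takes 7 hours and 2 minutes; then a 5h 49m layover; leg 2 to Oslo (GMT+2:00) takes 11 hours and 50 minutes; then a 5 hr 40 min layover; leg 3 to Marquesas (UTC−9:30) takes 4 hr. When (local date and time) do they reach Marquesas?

05:11 on July 5

Accra is at UTC+0, so departure is already 04:20 UTC on Jul 4.
Add 7 hours and 2 minutes leg 1 → 11:22 UTC.
Add 5 hours 49 minutes layover in Haldor → 17:11 UTC.
Add 11 hours and 50 minutes leg 2 → 05:01 UTC (Jul 5).
Add 5 hours 40 minutes layover in Oslo → 10:41 UTC.
Add 4 hours leg 3 → 14:41 UTC.
Marquesas is UTC−9:30, so local arrival = 14:41 − 9:30 = 05:11 on Jul 5.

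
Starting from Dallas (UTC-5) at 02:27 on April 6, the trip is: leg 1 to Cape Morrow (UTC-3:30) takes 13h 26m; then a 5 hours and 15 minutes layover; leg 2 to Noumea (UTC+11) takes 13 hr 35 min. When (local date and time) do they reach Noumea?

02:43 on April 8

Convert departure to UTC: 02:27 + 5:00 = 07:27 UTC on Apr 6.
Add 13 hours 26 minutes leg 1 → 20:53 UTC.
Add 5 hours and 15 minutes layover in Cape Morrow → 02:08 UTC (Apr 7).
Add 13 hours and 35 minutes leg 2 → 15:43 UTC.
Noumea is UTC+11:00, so local arrival = 15:43 + 11:00 = 02:43 on Apr 8.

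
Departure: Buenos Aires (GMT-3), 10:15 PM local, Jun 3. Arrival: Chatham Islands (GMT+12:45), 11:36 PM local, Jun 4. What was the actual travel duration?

Departure in UTC: 10:15 PM + 3:00 = 1:15 AM on Jun 4.
Arrival in UTC: 11:36 PM − 12:45 = 10:51 AM on Jun 4.
Elapsed = 10:51 AM − 1:15 AM = 9 hours 36 minutes.

9 hours 36 minutes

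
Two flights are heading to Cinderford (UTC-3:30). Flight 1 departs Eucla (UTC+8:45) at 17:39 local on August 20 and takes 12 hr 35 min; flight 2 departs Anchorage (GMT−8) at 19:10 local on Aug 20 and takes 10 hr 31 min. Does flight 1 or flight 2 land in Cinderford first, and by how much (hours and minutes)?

Flight 1 in UTC: 17:39 − 8:45 = 08:54 on Aug 20.
+12 hours and 35 minutes → arrive 21:29 UTC on Aug 20.
Flight 2 in UTC: 19:10 + 8:00 = 03:10 on Aug 21.
+10 hours and 31 minutes → arrive 13:41 UTC on Aug 21.
Flight 1 lands earlier by 16 hours 12 minutes.

the first, by 16 hours 12 minutes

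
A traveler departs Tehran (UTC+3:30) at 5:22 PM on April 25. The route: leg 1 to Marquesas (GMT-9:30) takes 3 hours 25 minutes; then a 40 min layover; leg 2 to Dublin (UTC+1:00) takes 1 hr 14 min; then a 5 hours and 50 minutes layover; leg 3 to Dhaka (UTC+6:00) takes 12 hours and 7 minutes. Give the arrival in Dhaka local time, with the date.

7:08 PM on April 26

Convert departure to UTC: 5:22 PM − 3:30 = 1:52 PM UTC on Apr 25.
Add 3 hours 25 minutes leg 1 → 5:17 PM UTC.
Add 40 minutes layover in Marquesas → 5:57 PM UTC.
Add 1 hour and 14 minutes leg 2 → 7:11 PM UTC.
Add 5 hours 50 minutes layover in Dublin → 1:01 AM UTC (Apr 26).
Add 12 hours and 7 minutes leg 3 → 1:08 PM UTC.
Dhaka is UTC+6:00, so local arrival = 1:08 PM + 6:00 = 7:08 PM on Apr 26.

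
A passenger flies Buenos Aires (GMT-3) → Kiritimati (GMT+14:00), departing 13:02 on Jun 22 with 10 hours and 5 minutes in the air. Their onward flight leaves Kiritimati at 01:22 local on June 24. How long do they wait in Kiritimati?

Convert departure to UTC: 13:02 + 3:00 = 16:02 UTC on Jun 22.
Add 10 hours 5 minutes flight time → 02:07 UTC (Jun 23).
Kiritimati is UTC+14:00, so local arrival = 02:07 + 14:00 = 16:07 on Jun 23.
Layover = 01:22 − 16:07 (+1 day) = 9 hours 15 minutes.

9 hours 15 minutes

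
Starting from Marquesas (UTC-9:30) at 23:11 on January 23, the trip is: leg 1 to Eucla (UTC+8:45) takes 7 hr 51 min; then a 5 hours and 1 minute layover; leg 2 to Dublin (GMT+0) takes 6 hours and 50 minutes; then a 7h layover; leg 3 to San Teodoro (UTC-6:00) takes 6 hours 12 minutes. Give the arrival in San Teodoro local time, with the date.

11:35 on Jan 25

Convert departure to UTC: 23:11 + 9:30 = 08:41 UTC on Jan 24.
Add 7 hours 51 minutes leg 1 → 16:32 UTC.
Add 5 hours and 1 minute layover in Eucla → 21:33 UTC.
Add 6 hours 50 minutes leg 2 → 04:23 UTC (Jan 25).
Add 7 hours layover in Dublin → 11:23 UTC.
Add 6 hours 12 minutes leg 3 → 17:35 UTC.
San Teodoro is UTC−6:00, so local arrival = 17:35 − 6:00 = 11:35 on Jan 25.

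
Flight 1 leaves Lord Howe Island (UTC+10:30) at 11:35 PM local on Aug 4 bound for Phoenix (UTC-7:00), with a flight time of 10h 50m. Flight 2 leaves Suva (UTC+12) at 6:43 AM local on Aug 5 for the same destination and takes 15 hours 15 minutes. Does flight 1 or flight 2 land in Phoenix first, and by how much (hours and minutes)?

Flight 1 in UTC: 11:35 PM − 10:30 = 1:05 PM on Aug 4.
+10 hours and 50 minutes → arrive 11:55 PM UTC on Aug 4.
Flight 2 in UTC: 6:43 AM − 12:00 = 6:43 PM on Aug 4.
+15 hours and 15 minutes → arrive 9:58 AM UTC on Aug 5.
Flight 1 lands earlier by 10 hours 3 minutes.

the first, by 10 hours 3 minutes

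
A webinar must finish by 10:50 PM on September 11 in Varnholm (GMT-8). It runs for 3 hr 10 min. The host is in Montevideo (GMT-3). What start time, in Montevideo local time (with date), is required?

12:40 AM on September 12

Target end time in UTC: 10:50 PM + 8:00 = 6:50 AM on Sep 12.
Subtract 3 hours 10 minutes → start 3:40 AM UTC on Sep 12.
Montevideo is UTC−3:00: 3:40 AM − 3:00 = 12:40 AM on Sep 12.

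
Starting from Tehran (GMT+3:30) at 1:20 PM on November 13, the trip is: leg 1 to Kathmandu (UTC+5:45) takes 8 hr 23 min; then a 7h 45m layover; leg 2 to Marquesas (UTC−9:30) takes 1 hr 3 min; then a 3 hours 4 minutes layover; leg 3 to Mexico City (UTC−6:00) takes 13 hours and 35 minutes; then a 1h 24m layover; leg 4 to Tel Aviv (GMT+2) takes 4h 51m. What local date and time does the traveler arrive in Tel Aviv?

Convert departure to UTC: 1:20 PM − 3:30 = 9:50 AM UTC on Nov 13.
Add 8 hours and 23 minutes leg 1 → 6:13 PM UTC.
Add 7 hours and 45 minutes layover in Kathmandu → 1:58 AM UTC (Nov 14).
Add 1 hour and 3 minutes leg 2 → 3:01 AM UTC.
Add 3 hours 4 minutes layover in Marquesas → 6:05 AM UTC.
Add 13 hours 35 minutes leg 3 → 7:40 PM UTC.
Add 1 hour 24 minutes layover in Mexico City → 9:04 PM UTC.
Add 4 hours and 51 minutes leg 4 → 1:55 AM UTC (Nov 15).
Tel Aviv is UTC+2:00, so local arrival = 1:55 AM + 2:00 = 3:55 AM on Nov 15.

3:55 AM on November 15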